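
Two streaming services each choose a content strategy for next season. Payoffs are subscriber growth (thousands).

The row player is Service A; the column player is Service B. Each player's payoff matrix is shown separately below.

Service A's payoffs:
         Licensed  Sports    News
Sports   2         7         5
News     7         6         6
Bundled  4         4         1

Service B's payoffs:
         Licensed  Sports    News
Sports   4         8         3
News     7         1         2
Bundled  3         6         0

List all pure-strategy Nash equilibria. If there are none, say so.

(Sports, Licensed): Service A can switch to News (2 → 7). Not NE.
(Sports, Sports): Service A gets 7, best alternative 6; Service B gets 8, best alternative 4. No profitable deviation — NE.
(Sports, News): Service A can switch to News (5 → 6). Not NE.
(News, Licensed): Service A gets 7, best alternative 4; Service B gets 7, best alternative 2. No profitable deviation — NE.
(News, Sports): Service A can switch to Sports (6 → 7). Not NE.
(News, News): Service B can switch to Licensed (2 → 7). Not NE.
(Bundled, Licensed): Service A can switch to News (4 → 7). Not NE.
(Bundled, Sports): Service A can switch to Sports (4 → 7). Not NE.
(Bundled, News): Service A can switch to Sports (1 → 5). Not NE.

The pure Nash equilibria are (Sports, Sports), (News, Licensed).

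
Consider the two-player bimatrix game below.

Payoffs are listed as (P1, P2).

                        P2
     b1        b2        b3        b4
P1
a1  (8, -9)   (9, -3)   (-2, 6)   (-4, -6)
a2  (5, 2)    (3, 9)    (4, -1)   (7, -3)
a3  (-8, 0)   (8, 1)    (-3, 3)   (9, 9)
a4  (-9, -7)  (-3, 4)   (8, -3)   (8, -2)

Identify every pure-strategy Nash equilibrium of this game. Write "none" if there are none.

(a1, b1): P2 can switch to b2 (-9 → -3). Not NE.
(a1, b2): P2 can switch to b3 (-3 → 6). Not NE.
(a1, b3): P1 can switch to a2 (-2 → 4). Not NE.
(a1, b4): P1 can switch to a2 (-4 → 7). Not NE.
(a2, b1): P1 can switch to a1 (5 → 8). Not NE.
(a2, b2): P1 can switch to a1 (3 → 9). Not NE.
(a2, b3): P1 can switch to a4 (4 → 8). Not NE.
(a2, b4): P1 can switch to a3 (7 → 9). Not NE.
(a3, b1): P1 can switch to a1 (-8 → 8). Not NE.
(a3, b2): P1 can switch to a1 (8 → 9). Not NE.
(a3, b4): P1 gets 9, best alternative 8; P2 gets 9, best alternative 3. No profitable deviation — NE.
(The remaining 5 profiles each have a profitable deviation by the same check.)

Pure NE: (a3, b4)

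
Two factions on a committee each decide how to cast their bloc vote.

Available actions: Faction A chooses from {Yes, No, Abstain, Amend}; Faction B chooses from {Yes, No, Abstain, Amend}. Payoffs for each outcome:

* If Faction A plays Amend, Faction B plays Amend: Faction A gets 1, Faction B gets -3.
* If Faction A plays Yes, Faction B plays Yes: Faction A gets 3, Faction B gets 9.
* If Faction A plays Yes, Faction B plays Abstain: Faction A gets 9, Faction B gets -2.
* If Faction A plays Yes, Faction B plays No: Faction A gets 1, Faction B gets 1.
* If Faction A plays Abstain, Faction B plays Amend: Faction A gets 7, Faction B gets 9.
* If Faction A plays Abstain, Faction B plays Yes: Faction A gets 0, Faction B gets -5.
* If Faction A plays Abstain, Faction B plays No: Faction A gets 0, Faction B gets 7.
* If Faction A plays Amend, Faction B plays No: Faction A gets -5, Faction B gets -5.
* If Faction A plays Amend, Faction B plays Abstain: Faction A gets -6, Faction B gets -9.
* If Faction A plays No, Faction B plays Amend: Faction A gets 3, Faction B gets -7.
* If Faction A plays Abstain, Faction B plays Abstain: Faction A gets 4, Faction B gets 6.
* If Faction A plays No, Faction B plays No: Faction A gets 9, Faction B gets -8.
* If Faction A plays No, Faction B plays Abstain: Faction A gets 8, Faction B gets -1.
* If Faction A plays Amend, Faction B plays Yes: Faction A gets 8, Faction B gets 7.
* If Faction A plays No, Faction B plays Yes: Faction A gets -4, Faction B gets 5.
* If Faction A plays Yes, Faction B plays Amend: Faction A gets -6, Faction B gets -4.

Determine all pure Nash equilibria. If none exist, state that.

Pure-strategy Nash equilibria: (Abstain, Amend), (Amend, Yes)

For each player, find the best response to each opponent profile; mutual best responses are the pure NE.
Faction A against Yes: payoffs 3, -4, 0, 8 → best response Amend.
Faction A against No: payoffs 1, 9, 0, -5 → best response No.
Faction A against Abstain: payoffs 9, 8, 4, -6 → best response Yes.
Faction A against Amend: payoffs -6, 3, 7, 1 → best response Abstain.
Faction B against Yes: payoffs 9, 1, -2, -4 → best response Yes.
Faction B against No: payoffs 5, -8, -1, -7 → best response Yes.
Faction B against Abstain: payoffs -5, 7, 6, 9 → best response Amend.
Faction B against Amend: payoffs 7, -5, -9, -3 → best response Yes.
Mutual best responses: (Abstain, Amend); (Amend, Yes).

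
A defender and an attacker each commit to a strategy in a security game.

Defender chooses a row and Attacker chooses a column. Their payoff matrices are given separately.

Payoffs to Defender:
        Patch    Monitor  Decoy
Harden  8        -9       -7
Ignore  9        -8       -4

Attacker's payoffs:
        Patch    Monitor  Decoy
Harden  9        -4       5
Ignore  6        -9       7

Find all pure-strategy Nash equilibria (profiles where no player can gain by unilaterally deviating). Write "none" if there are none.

(Ignore, Decoy)

Mark each player's best response to every combination of opponents' strategies; a profile where every player is best-responding is a pure Nash equilibrium.
Defender against Patch: payoffs 8, 9 → best response Ignore.
Defender against Monitor: payoffs -9, -8 → best response Ignore.
Defender against Decoy: payoffs -7, -4 → best response Ignore.
Attacker against Harden: payoffs 9, -4, 5 → best response Patch.
Attacker against Ignore: payoffs 6, -9, 7 → best response Decoy.
Mutual best responses: (Ignore, Decoy).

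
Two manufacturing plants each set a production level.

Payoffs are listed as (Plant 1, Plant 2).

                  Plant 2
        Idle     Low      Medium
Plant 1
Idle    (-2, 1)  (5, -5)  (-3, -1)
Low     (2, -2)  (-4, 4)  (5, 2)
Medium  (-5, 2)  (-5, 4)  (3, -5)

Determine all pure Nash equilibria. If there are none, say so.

For each player, find the best response to each opponent profile; mutual best responses are the pure NE.
Plant 1 against Idle: payoffs -2, 2, -5 → best response Low.
Plant 1 against Low: payoffs 5, -4, -5 → best response Idle.
Plant 1 against Medium: payoffs -3, 5, 3 → best response Low.
Plant 2 against Idle: payoffs 1, -5, -1 → best response Idle.
Plant 2 against Low: payoffs -2, 4, 2 → best response Low.
Plant 2 against Medium: payoffs 2, 4, -5 → best response Low.
No profile is a mutual best response for all players.

This game has no pure Nash equilibrium.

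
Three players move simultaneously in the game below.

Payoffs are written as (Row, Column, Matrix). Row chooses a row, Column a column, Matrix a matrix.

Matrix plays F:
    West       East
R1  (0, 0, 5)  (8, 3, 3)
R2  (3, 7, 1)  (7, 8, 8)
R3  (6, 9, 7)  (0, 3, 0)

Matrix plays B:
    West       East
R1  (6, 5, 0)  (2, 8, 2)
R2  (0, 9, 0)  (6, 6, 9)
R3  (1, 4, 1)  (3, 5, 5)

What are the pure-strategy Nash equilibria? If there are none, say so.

Check each profile: it is a Nash equilibrium iff no player can strictly gain by switching unilaterally.
(R1, West, F): Row can switch to R2 (0 → 3). Not NE.
(R1, West, B): Column can switch to East (5 → 8). Not NE.
(R1, East, F): Row gets 8, best alternative 7; Column gets 3, best alternative 0; Matrix gets 3, best alternative 2. No profitable deviation — NE.
(R1, East, B): Row can switch to R2 (2 → 6). Not NE.
(R2, West, F): Row can switch to R3 (3 → 6). Not NE.
(R2, West, B): Row can switch to R1 (0 → 6). Not NE.
(R2, East, F): Row can switch to R1 (7 → 8). Not NE.
(R3, West, F): Row gets 6, best alternative 3; Column gets 9, best alternative 3; Matrix gets 7, best alternative 1. No profitable deviation — NE.
(The remaining 4 profiles each have a profitable deviation by the same check.)

(R1, East, F) and (R3, West, F)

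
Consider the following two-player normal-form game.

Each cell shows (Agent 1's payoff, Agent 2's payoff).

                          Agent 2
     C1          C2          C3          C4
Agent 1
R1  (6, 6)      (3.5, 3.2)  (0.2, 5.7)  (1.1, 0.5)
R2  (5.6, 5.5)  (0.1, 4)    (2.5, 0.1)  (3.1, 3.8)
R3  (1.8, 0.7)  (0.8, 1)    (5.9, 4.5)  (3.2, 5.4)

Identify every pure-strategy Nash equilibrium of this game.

(R1, C1): Agent 1 gets 6, best alternative 5.6; Agent 2 gets 6, best alternative 5.7. No profitable deviation — NE.
(R1, C2): Agent 2 can switch to C1 (3.2 → 6). Not NE.
(R1, C3): Agent 1 can switch to R2 (0.2 → 2.5). Not NE.
(R1, C4): Agent 1 can switch to R2 (1.1 → 3.1). Not NE.
(R2, C1): Agent 1 can switch to R1 (5.6 → 6). Not NE.
(R2, C2): Agent 1 can switch to R1 (0.1 → 3.5). Not NE.
(R2, C3): Agent 1 can switch to R3 (2.5 → 5.9). Not NE.
(R2, C4): Agent 1 can switch to R3 (3.1 → 3.2). Not NE.
(R3, C1): Agent 1 can switch to R1 (1.8 → 6). Not NE.
(R3, C4): Agent 1 gets 3.2, best alternative 3.1; Agent 2 gets 5.4, best alternative 4.5. No profitable deviation — NE.
(The remaining 2 profiles each have a profitable deviation by the same check.)

Pure-strategy Nash equilibria: (R1, C1) and (R3, C4)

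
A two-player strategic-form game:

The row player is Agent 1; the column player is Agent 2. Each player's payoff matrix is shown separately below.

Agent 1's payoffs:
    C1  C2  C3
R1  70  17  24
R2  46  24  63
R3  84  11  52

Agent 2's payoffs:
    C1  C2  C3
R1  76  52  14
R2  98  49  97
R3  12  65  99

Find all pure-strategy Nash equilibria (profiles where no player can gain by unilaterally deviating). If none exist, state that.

(R1, C1): Agent 1 can switch to R3 (70 → 84). Not NE.
(R1, C2): Agent 1 can switch to R2 (17 → 24). Not NE.
(R1, C3): Agent 1 can switch to R2 (24 → 63). Not NE.
(R2, C1): Agent 1 can switch to R1 (46 → 70). Not NE.
(R2, C2): Agent 2 can switch to C1 (49 → 98). Not NE.
(R2, C3): Agent 2 can switch to C1 (97 → 98). Not NE.
(R3, C1): Agent 2 can switch to C2 (12 → 65). Not NE.
(R3, C2): Agent 1 can switch to R1 (11 → 17). Not NE.
(R3, C3): Agent 1 can switch to R2 (52 → 63). Not NE.

none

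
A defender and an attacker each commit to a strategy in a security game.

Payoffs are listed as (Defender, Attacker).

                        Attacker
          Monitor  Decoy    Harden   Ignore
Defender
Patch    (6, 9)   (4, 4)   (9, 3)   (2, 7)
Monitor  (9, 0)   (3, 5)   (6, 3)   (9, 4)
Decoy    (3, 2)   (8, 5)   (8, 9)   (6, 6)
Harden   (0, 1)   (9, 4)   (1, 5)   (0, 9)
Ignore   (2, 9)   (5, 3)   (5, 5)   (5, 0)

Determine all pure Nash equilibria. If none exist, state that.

For each strategy profile, look for a profitable unilateral deviation.
(Patch, Monitor): Defender can switch to Monitor (6 → 9). Not NE.
(Patch, Decoy): Defender can switch to Decoy (4 → 8). Not NE.
(Patch, Harden): Attacker can switch to Monitor (3 → 9). Not NE.
(Patch, Ignore): Defender can switch to Monitor (2 → 9). Not NE.
(Monitor, Monitor): Attacker can switch to Decoy (0 → 5). Not NE.
(Monitor, Decoy): Defender can switch to Patch (3 → 4). Not NE.
(Monitor, Harden): Defender can switch to Patch (6 → 9). Not NE.
(Monitor, Ignore): Attacker can switch to Decoy (4 → 5). Not NE.
(Decoy, Monitor): Defender can switch to Patch (3 → 6). Not NE.
(Decoy, Decoy): Defender can switch to Harden (8 → 9). Not NE.
(The remaining 10 profiles each have a profitable deviation by the same check.)

none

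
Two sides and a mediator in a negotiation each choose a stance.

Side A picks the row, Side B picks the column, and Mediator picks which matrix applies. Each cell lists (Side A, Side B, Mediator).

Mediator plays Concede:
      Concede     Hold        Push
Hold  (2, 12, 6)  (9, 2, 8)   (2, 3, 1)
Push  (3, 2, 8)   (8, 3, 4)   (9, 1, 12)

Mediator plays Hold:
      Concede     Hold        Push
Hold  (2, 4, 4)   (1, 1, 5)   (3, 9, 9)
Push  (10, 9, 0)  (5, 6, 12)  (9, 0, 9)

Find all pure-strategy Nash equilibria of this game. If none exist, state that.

This game has no pure Nash equilibrium.

(Hold, Concede, Concede): Side A can switch to Push (2 → 3). Not NE.
(Hold, Concede, Hold): Side A can switch to Push (2 → 10). Not NE.
(Hold, Hold, Concede): Side B can switch to Concede (2 → 12). Not NE.
(Hold, Hold, Hold): Side A can switch to Push (1 → 5). Not NE.
(Hold, Push, Concede): Side A can switch to Push (2 → 9). Not NE.
(Hold, Push, Hold): Side A can switch to Push (3 → 9). Not NE.
(Push, Concede, Concede): Side B can switch to Hold (2 → 3). Not NE.
(Push, Concede, Hold): Mediator can switch to Concede (0 → 8). Not NE.
(Push, Hold, Concede): Side A can switch to Hold (8 → 9). Not NE.
(Push, Hold, Hold): Side B can switch to Concede (6 → 9). Not NE.
(Push, Push, Concede): Side B can switch to Concede (1 → 2). Not NE.
(Push, Push, Hold): Side B can switch to Concede (0 → 9). Not NE.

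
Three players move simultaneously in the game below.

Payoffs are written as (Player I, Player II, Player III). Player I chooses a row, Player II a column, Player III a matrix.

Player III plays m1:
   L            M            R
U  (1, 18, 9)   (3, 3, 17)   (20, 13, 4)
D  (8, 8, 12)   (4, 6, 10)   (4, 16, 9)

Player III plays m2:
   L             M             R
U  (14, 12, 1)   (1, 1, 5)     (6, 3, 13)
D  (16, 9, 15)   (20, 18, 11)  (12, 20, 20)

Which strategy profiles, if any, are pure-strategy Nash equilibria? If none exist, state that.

Player I against (L, m1): payoffs 1, 8 → best response D.
Player I against (L, m2): payoffs 14, 16 → best response D.
Player I against (M, m1): payoffs 3, 4 → best response D.
Player I against (M, m2): payoffs 1, 20 → best response D.
Player I against (R, m1): payoffs 20, 4 → best response U.
Player I against (R, m2): payoffs 6, 12 → best response D.
Player II against (U, m1): payoffs 18, 3, 13 → best response L.
Player II against (U, m2): payoffs 12, 1, 3 → best response L.
Player II against (D, m1): payoffs 8, 6, 16 → best response R.
Player II against (D, m2): payoffs 9, 18, 20 → best response R.
Player III against (U, L): payoffs 9, 1 → best response m1.
Player III against (U, M): payoffs 17, 5 → best response m1.
Player III against (U, R): payoffs 4, 13 → best response m2.
Player III against (D, L): payoffs 12, 15 → best response m2.
Player III against (D, M): payoffs 10, 11 → best response m2.
Player III against (D, R): payoffs 9, 20 → best response m2.
Mutual best responses: (D, R, m2).

(D, R, m2)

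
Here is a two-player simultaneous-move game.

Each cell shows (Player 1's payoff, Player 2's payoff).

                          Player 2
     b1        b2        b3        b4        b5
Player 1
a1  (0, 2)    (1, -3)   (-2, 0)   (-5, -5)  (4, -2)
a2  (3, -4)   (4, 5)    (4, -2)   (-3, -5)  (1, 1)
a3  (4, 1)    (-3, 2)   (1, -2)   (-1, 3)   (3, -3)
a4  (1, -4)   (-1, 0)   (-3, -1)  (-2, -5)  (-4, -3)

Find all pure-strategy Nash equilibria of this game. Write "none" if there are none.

The pure Nash equilibria are (a2, b2), (a3, b4).

(a1, b1): Player 1 can switch to a2 (0 → 3). Not NE.
(a1, b2): Player 1 can switch to a2 (1 → 4). Not NE.
(a1, b3): Player 1 can switch to a2 (-2 → 4). Not NE.
(a1, b4): Player 1 can switch to a2 (-5 → -3). Not NE.
(a1, b5): Player 2 can switch to b1 (-2 → 2). Not NE.
(a2, b1): Player 1 can switch to a3 (3 → 4). Not NE.
(a2, b2): Player 1 gets 4, best alternative 1; Player 2 gets 5, best alternative 1. No profitable deviation — NE.
(a3, b4): Player 1 gets -1, best alternative -2; Player 2 gets 3, best alternative 2. No profitable deviation — NE.
(The remaining 12 profiles each have a profitable deviation by the same check.)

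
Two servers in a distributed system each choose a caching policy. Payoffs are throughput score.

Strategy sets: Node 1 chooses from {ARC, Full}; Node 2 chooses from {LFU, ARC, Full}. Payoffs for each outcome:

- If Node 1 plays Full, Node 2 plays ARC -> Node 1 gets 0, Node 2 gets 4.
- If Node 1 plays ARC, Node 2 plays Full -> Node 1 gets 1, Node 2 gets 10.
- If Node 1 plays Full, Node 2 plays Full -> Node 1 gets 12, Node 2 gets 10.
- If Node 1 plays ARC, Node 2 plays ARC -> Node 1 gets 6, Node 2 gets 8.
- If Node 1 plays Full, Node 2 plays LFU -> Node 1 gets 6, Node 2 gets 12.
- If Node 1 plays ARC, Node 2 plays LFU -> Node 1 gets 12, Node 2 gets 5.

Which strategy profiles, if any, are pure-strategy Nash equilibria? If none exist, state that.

Mark each player's best response to every combination of opponents' strategies; a profile where every player is best-responding is a pure Nash equilibrium.
Node 1 against LFU: payoffs 12, 6 → best response ARC.
Node 1 against ARC: payoffs 6, 0 → best response ARC.
Node 1 against Full: payoffs 1, 12 → best response Full.
Node 2 against ARC: payoffs 5, 8, 10 → best response Full.
Node 2 against Full: payoffs 12, 4, 10 → best response LFU.
No profile is a mutual best response for all players.

This game has no pure Nash equilibrium.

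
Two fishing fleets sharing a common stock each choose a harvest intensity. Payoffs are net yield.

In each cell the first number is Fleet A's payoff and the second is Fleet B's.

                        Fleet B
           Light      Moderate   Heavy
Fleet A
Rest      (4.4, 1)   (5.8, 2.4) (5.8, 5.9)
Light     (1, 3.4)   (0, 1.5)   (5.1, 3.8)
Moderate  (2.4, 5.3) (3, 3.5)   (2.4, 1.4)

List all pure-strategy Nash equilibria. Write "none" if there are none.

For each strategy profile, look for a profitable unilateral deviation.
(Rest, Light): Fleet B can switch to Moderate (1 → 2.4). Not NE.
(Rest, Moderate): Fleet B can switch to Heavy (2.4 → 5.9). Not NE.
(Rest, Heavy): Fleet A gets 5.8, best alternative 5.1; Fleet B gets 5.9, best alternative 2.4. No profitable deviation — NE.
(Light, Light): Fleet A can switch to Rest (1 → 4.4). Not NE.
(Light, Moderate): Fleet A can switch to Rest (0 → 5.8). Not NE.
(Light, Heavy): Fleet A can switch to Rest (5.1 → 5.8). Not NE.
(Moderate, Light): Fleet A can switch to Rest (2.4 → 4.4). Not NE.
(Moderate, Moderate): Fleet A can switch to Rest (3 → 5.8). Not NE.
(Moderate, Heavy): Fleet A can switch to Rest (2.4 → 5.8). Not NE.

The unique pure-strategy Nash equilibrium is (Rest, Heavy).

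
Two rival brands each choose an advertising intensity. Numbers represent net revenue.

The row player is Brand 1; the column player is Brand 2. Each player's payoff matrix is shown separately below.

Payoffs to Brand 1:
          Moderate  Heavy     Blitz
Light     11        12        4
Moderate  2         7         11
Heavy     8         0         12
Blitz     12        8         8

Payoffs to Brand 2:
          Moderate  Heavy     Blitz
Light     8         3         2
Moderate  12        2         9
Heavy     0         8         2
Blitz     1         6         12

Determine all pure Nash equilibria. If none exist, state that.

Brand 1 against Moderate: payoffs 11, 2, 8, 12 → best response Blitz.
Brand 1 against Heavy: payoffs 12, 7, 0, 8 → best response Light.
Brand 1 against Blitz: payoffs 4, 11, 12, 8 → best response Heavy.
Brand 2 against Light: payoffs 8, 3, 2 → best response Moderate.
Brand 2 against Moderate: payoffs 12, 2, 9 → best response Moderate.
Brand 2 against Heavy: payoffs 0, 8, 2 → best response Heavy.
Brand 2 against Blitz: payoffs 1, 6, 12 → best response Blitz.
No profile is a mutual best response for all players.

none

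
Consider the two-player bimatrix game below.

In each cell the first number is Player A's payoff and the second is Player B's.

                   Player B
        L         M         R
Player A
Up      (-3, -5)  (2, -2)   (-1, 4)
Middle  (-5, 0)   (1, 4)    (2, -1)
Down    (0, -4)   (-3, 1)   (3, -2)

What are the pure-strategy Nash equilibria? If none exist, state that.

For each player, find the best response to each opponent profile; mutual best responses are the pure NE.
Player A against L: payoffs -3, -5, 0 → best response Down.
Player A against M: payoffs 2, 1, -3 → best response Up.
Player A against R: payoffs -1, 2, 3 → best response Down.
Player B against Up: payoffs -5, -2, 4 → best response R.
Player B against Middle: payoffs 0, 4, -1 → best response M.
Player B against Down: payoffs -4, 1, -2 → best response M.
No profile is a mutual best response for all players.

No pure-strategy Nash equilibrium.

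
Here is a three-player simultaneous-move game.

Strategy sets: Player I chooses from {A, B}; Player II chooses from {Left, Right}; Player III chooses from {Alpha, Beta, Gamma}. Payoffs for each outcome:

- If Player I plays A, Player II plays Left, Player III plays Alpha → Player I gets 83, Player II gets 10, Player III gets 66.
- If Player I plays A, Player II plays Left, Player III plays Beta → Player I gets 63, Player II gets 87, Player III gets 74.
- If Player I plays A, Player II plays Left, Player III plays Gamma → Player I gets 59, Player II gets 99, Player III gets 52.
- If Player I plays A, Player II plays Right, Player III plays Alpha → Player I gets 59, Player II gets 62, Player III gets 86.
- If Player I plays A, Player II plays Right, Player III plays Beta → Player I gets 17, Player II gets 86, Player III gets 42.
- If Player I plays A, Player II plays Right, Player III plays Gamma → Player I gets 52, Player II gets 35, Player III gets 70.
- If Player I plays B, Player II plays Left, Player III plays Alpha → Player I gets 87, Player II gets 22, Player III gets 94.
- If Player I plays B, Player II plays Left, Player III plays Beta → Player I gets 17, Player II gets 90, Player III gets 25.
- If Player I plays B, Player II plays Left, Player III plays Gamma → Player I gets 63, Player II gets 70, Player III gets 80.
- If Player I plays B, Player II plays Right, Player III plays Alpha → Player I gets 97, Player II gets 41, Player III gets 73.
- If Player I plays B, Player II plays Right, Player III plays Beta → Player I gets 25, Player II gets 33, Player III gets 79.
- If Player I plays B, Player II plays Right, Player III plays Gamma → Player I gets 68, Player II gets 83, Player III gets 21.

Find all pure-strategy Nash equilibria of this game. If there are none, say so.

Player I against (Left, Alpha): payoffs 83, 87 → best response B.
Player I against (Left, Beta): payoffs 63, 17 → best response A.
Player I against (Left, Gamma): payoffs 59, 63 → best response B.
Player I against (Right, Alpha): payoffs 59, 97 → best response B.
Player I against (Right, Beta): payoffs 17, 25 → best response B.
Player I against (Right, Gamma): payoffs 52, 68 → best response B.
Player II against (A, Alpha): payoffs 10, 62 → best response Right.
Player II against (A, Beta): payoffs 87, 86 → best response Left.
Player II against (A, Gamma): payoffs 99, 35 → best response Left.
Player II against (B, Alpha): payoffs 22, 41 → best response Right.
Player II against (B, Beta): payoffs 90, 33 → best response Left.
Player II against (B, Gamma): payoffs 70, 83 → best response Right.
Player III against (A, Left): payoffs 66, 74, 52 → best response Beta.
Player III against (A, Right): payoffs 86, 42, 70 → best response Alpha.
Player III against (B, Left): payoffs 94, 25, 80 → best response Alpha.
Player III against (B, Right): payoffs 73, 79, 21 → best response Beta.
Mutual best responses: (A, Left, Beta).

The unique pure-strategy Nash equilibrium is (A, Left, Beta).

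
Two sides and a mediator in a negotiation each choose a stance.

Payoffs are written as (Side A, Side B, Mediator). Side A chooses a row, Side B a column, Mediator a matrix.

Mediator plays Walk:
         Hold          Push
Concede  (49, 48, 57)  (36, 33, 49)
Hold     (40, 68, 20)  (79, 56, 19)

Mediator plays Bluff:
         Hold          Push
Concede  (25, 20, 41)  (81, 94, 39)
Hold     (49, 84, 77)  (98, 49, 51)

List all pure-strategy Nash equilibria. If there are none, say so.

Check each profile: it is a Nash equilibrium iff no player can strictly gain by switching unilaterally.
(Concede, Hold, Walk): Side A gets 49, best alternative 40; Side B gets 48, best alternative 33; Mediator gets 57, best alternative 41. No profitable deviation — NE.
(Concede, Hold, Bluff): Side A can switch to Hold (25 → 49). Not NE.
(Concede, Push, Walk): Side A can switch to Hold (36 → 79). Not NE.
(Concede, Push, Bluff): Side A can switch to Hold (81 → 98). Not NE.
(Hold, Hold, Walk): Side A can switch to Concede (40 → 49). Not NE.
(Hold, Hold, Bluff): Side A gets 49, best alternative 25; Side B gets 84, best alternative 49; Mediator gets 77, best alternative 20. No profitable deviation — NE.
(Hold, Push, Walk): Side B can switch to Hold (56 → 68). Not NE.
(Hold, Push, Bluff): Side B can switch to Hold (49 → 84). Not NE.

(Concede, Hold, Walk) and (Hold, Hold, Bluff)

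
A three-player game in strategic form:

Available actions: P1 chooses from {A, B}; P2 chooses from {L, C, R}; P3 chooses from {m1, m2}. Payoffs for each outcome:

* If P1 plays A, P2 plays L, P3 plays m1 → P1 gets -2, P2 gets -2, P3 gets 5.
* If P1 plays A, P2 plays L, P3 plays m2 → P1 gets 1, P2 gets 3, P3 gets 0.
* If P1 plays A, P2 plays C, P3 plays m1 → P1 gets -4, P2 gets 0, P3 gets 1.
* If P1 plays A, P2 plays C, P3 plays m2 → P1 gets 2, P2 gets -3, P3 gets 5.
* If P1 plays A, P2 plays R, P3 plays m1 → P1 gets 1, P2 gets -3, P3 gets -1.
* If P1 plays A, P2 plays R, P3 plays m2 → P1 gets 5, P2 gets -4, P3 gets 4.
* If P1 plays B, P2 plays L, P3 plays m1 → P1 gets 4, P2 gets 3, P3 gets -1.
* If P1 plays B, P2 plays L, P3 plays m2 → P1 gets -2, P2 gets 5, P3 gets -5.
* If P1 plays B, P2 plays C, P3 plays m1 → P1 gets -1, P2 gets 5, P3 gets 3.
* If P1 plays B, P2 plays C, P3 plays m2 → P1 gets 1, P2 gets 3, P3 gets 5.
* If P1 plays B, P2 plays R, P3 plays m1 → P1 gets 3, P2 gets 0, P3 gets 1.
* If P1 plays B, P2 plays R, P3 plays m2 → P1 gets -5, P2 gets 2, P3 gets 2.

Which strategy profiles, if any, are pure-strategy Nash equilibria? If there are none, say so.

P1 against (L, m1): payoffs -2, 4 → best response B.
P1 against (L, m2): payoffs 1, -2 → best response A.
P1 against (C, m1): payoffs -4, -1 → best response B.
P1 against (C, m2): payoffs 2, 1 → best response A.
P1 against (R, m1): payoffs 1, 3 → best response B.
P1 against (R, m2): payoffs 5, -5 → best response A.
P2 against (A, m1): payoffs -2, 0, -3 → best response C.
P2 against (A, m2): payoffs 3, -3, -4 → best response L.
P2 against (B, m1): payoffs 3, 5, 0 → best response C.
P2 against (B, m2): payoffs 5, 3, 2 → best response L.
P3 against (A, L): payoffs 5, 0 → best response m1.
P3 against (A, C): payoffs 1, 5 → best response m2.
P3 against (A, R): payoffs -1, 4 → best response m2.
P3 against (B, L): payoffs -1, -5 → best response m1.
P3 against (B, C): payoffs 3, 5 → best response m2.
P3 against (B, R): payoffs 1, 2 → best response m2.
No profile is a mutual best response for all players.

There is no pure-strategy Nash equilibrium.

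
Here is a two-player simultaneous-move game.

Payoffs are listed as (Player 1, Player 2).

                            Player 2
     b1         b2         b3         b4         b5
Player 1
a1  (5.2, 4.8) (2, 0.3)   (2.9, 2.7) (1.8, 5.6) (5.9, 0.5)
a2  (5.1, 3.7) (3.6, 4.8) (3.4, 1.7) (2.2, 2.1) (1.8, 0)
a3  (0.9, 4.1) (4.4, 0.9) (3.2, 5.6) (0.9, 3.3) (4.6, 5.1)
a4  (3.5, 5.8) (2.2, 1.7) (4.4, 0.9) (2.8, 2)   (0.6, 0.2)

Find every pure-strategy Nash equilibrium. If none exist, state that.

There is no pure-strategy Nash equilibrium.

(a1, b1): Player 2 can switch to b4 (4.8 → 5.6). Not NE.
(a1, b2): Player 1 can switch to a2 (2 → 3.6). Not NE.
(a1, b3): Player 1 can switch to a2 (2.9 → 3.4). Not NE.
(a1, b4): Player 1 can switch to a2 (1.8 → 2.2). Not NE.
(a1, b5): Player 2 can switch to b1 (0.5 → 4.8). Not NE.
(a2, b1): Player 1 can switch to a1 (5.1 → 5.2). Not NE.
(a2, b2): Player 1 can switch to a3 (3.6 → 4.4). Not NE.
(a2, b3): Player 1 can switch to a4 (3.4 → 4.4). Not NE.
(a2, b4): Player 1 can switch to a4 (2.2 → 2.8). Not NE.
(a2, b5): Player 1 can switch to a1 (1.8 → 5.9). Not NE.
(The remaining 10 profiles each have a profitable deviation by the same check.)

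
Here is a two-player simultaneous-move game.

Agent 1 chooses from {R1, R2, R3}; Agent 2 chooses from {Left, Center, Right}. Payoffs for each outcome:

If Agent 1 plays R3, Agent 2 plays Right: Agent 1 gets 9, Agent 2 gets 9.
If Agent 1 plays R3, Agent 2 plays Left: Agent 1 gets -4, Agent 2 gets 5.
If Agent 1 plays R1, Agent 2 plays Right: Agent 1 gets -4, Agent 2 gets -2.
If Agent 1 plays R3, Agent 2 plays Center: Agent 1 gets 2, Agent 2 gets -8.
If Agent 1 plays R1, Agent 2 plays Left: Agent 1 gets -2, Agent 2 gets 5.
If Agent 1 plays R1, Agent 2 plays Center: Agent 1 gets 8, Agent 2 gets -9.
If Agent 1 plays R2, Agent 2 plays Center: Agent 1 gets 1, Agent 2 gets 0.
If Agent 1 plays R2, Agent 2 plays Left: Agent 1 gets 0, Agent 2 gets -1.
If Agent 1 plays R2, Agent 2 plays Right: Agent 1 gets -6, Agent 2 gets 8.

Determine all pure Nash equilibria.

Agent 1 against Left: payoffs -2, 0, -4 → best response R2.
Agent 1 against Center: payoffs 8, 1, 2 → best response R1.
Agent 1 against Right: payoffs -4, -6, 9 → best response R3.
Agent 2 against R1: payoffs 5, -9, -2 → best response Left.
Agent 2 against R2: payoffs -1, 0, 8 → best response Right.
Agent 2 against R3: payoffs 5, -8, 9 → best response Right.
Mutual best responses: (R3, Right).

Pure NE: (R3, Right)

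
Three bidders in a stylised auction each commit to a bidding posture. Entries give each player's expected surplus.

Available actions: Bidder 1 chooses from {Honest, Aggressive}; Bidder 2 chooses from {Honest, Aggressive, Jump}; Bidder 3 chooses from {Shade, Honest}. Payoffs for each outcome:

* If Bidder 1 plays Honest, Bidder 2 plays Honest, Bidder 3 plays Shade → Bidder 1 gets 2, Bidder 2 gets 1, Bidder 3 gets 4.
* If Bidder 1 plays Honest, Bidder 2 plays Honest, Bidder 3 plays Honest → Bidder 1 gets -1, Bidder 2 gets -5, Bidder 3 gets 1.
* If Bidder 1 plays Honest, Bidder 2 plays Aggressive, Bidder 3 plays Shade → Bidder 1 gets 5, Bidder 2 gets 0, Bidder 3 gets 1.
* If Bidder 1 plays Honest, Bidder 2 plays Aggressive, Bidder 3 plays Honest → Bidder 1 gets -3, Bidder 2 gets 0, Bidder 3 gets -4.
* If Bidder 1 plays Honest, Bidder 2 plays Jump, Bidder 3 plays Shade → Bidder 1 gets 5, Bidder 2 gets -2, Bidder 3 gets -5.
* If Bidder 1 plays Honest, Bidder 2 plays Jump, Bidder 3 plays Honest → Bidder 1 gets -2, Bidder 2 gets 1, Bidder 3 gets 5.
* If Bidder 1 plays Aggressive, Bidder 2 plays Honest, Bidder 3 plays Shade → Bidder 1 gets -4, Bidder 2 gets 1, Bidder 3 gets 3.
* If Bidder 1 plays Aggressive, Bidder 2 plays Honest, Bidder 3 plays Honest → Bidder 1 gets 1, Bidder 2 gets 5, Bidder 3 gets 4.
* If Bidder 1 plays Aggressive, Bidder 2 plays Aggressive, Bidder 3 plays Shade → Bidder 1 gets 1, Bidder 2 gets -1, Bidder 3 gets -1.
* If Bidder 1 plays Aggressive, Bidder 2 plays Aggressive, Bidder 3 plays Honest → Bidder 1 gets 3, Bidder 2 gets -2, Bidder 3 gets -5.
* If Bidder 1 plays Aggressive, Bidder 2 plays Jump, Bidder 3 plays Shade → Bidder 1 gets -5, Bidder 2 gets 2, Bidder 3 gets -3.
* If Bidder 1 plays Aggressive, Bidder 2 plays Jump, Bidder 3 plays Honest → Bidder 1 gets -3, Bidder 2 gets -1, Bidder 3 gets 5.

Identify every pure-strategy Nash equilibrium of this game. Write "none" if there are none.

(Honest, Honest, Shade); (Honest, Jump, Honest); (Aggressive, Honest, Honest)

For each player, find the best response to each opponent profile; mutual best responses are the pure NE.
Bidder 1 against (Honest, Shade): payoffs 2, -4 → best response Honest.
Bidder 1 against (Honest, Honest): payoffs -1, 1 → best response Aggressive.
Bidder 1 against (Aggressive, Shade): payoffs 5, 1 → best response Honest.
Bidder 1 against (Aggressive, Honest): payoffs -3, 3 → best response Aggressive.
Bidder 1 against (Jump, Shade): payoffs 5, -5 → best response Honest.
Bidder 1 against (Jump, Honest): payoffs -2, -3 → best response Honest.
Bidder 2 against (Honest, Shade): payoffs 1, 0, -2 → best response Honest.
Bidder 2 against (Honest, Honest): payoffs -5, 0, 1 → best response Jump.
Bidder 2 against (Aggressive, Shade): payoffs 1, -1, 2 → best response Jump.
Bidder 2 against (Aggressive, Honest): payoffs 5, -2, -1 → best response Honest.
Bidder 3 against (Honest, Honest): payoffs 4, 1 → best response Shade.
Bidder 3 against (Honest, Aggressive): payoffs 1, -4 → best response Shade.
Bidder 3 against (Honest, Jump): payoffs -5, 5 → best response Honest.
Bidder 3 against (Aggressive, Honest): payoffs 3, 4 → best response Honest.
Bidder 3 against (Aggressive, Aggressive): payoffs -1, -5 → best response Shade.
Bidder 3 against (Aggressive, Jump): payoffs -3, 5 → best response Honest.
Mutual best responses: (Honest, Honest, Shade); (Honest, Jump, Honest); (Aggressive, Honest, Honest).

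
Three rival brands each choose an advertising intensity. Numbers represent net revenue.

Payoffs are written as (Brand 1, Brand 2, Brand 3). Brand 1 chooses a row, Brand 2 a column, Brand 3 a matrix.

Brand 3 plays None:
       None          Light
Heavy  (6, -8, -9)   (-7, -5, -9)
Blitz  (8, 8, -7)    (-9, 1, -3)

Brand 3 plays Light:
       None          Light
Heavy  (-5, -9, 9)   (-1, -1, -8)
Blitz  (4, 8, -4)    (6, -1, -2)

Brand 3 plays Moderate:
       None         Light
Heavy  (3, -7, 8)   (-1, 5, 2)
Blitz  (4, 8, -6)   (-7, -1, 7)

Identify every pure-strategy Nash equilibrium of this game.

(Heavy, None, None): Brand 1 can switch to Blitz (6 → 8). Not NE.
(Heavy, None, Light): Brand 1 can switch to Blitz (-5 → 4). Not NE.
(Heavy, None, Moderate): Brand 1 can switch to Blitz (3 → 4). Not NE.
(Heavy, Light, None): Brand 3 can switch to Light (-9 → -8). Not NE.
(Heavy, Light, Light): Brand 1 can switch to Blitz (-1 → 6). Not NE.
(Heavy, Light, Moderate): Brand 1 gets -1, best alternative -7; Brand 2 gets 5, best alternative -7; Brand 3 gets 2, best alternative -8. No profitable deviation — NE.
(Blitz, None, None): Brand 3 can switch to Light (-7 → -4). Not NE.
(Blitz, None, Light): Brand 1 gets 4, best alternative -5; Brand 2 gets 8, best alternative -1; Brand 3 gets -4, best alternative -6. No profitable deviation — NE.
(Blitz, None, Moderate): Brand 3 can switch to Light (-6 → -4). Not NE.
(Blitz, Light, None): Brand 1 can switch to Heavy (-9 → -7). Not NE.
(Blitz, Light, Light): Brand 2 can switch to None (-1 → 8). Not NE.
(Blitz, Light, Moderate): Brand 1 can switch to Heavy (-7 → -1). Not NE.

Pure-strategy Nash equilibria: (Heavy, Light, Moderate) and (Blitz, None, Light)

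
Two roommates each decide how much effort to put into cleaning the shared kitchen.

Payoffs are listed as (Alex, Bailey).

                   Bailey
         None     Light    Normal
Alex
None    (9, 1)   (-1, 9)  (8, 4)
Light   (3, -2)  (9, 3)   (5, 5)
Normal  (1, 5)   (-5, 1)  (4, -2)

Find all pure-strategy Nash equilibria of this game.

This game has no pure Nash equilibrium.

(None, None): Bailey can switch to Light (1 → 9). Not NE.
(None, Light): Alex can switch to Light (-1 → 9). Not NE.
(None, Normal): Bailey can switch to Light (4 → 9). Not NE.
(Light, None): Alex can switch to None (3 → 9). Not NE.
(Light, Light): Bailey can switch to Normal (3 → 5). Not NE.
(Light, Normal): Alex can switch to None (5 → 8). Not NE.
(Normal, None): Alex can switch to None (1 → 9). Not NE.
(Normal, Light): Alex can switch to None (-5 → -1). Not NE.
(Normal, Normal): Alex can switch to None (4 → 8). Not NE.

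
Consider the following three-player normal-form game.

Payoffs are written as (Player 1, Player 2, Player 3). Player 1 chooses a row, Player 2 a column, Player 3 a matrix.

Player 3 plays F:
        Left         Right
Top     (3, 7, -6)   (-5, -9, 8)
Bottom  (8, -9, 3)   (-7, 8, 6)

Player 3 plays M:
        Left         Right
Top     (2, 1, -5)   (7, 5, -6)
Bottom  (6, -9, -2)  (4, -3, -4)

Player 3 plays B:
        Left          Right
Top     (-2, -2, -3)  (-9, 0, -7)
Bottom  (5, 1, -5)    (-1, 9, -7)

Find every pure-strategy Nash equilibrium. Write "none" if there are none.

(Top, Left, F): Player 1 can switch to Bottom (3 → 8). Not NE.
(Top, Left, M): Player 1 can switch to Bottom (2 → 6). Not NE.
(Top, Left, B): Player 1 can switch to Bottom (-2 → 5). Not NE.
(Top, Right, F): Player 2 can switch to Left (-9 → 7). Not NE.
(Top, Right, M): Player 3 can switch to F (-6 → 8). Not NE.
(Top, Right, B): Player 1 can switch to Bottom (-9 → -1). Not NE.
(The remaining 6 profiles each have a profitable deviation by the same check.)

This game has no pure Nash equilibrium.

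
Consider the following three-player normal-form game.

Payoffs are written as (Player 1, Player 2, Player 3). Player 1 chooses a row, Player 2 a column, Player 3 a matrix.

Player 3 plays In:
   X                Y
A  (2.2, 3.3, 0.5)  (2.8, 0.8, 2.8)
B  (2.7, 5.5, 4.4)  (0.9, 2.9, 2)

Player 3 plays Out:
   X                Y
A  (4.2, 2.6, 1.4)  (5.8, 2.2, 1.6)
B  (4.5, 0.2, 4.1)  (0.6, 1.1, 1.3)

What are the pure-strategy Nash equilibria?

The unique pure-strategy Nash equilibrium is (B, X, In).

Player 1 against (X, In): payoffs 2.2, 2.7 → best response B.
Player 1 against (X, Out): payoffs 4.2, 4.5 → best response B.
Player 1 against (Y, In): payoffs 2.8, 0.9 → best response A.
Player 1 against (Y, Out): payoffs 5.8, 0.6 → best response A.
Player 2 against (A, In): payoffs 3.3, 0.8 → best response X.
Player 2 against (A, Out): payoffs 2.6, 2.2 → best response X.
Player 2 against (B, In): payoffs 5.5, 2.9 → best response X.
Player 2 against (B, Out): payoffs 0.2, 1.1 → best response Y.
Player 3 against (A, X): payoffs 0.5, 1.4 → best response Out.
Player 3 against (A, Y): payoffs 2.8, 1.6 → best response In.
Player 3 against (B, X): payoffs 4.4, 4.1 → best response In.
Player 3 against (B, Y): payoffs 2, 1.3 → best response In.
Mutual best responses: (B, X, In).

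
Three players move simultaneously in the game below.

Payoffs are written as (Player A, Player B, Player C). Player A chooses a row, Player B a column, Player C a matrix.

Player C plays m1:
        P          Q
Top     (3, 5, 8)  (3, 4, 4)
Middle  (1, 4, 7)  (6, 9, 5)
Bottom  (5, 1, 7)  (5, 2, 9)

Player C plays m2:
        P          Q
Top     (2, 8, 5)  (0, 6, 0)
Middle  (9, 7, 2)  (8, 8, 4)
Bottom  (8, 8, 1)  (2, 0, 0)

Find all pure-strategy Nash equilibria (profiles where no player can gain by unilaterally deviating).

Pure NE: (Middle, Q, m1)

For each player, find the best response to each opponent profile; mutual best responses are the pure NE.
Player A against (P, m1): payoffs 3, 1, 5 → best response Bottom.
Player A against (P, m2): payoffs 2, 9, 8 → best response Middle.
Player A against (Q, m1): payoffs 3, 6, 5 → best response Middle.
Player A against (Q, m2): payoffs 0, 8, 2 → best response Middle.
Player B against (Top, m1): payoffs 5, 4 → best response P.
Player B against (Top, m2): payoffs 8, 6 → best response P.
Player B against (Middle, m1): payoffs 4, 9 → best response Q.
Player B against (Middle, m2): payoffs 7, 8 → best response Q.
Player B against (Bottom, m1): payoffs 1, 2 → best response Q.
Player B against (Bottom, m2): payoffs 8, 0 → best response P.
Player C against (Top, P): payoffs 8, 5 → best response m1.
Player C against (Top, Q): payoffs 4, 0 → best response m1.
Player C against (Middle, P): payoffs 7, 2 → best response m1.
Player C against (Middle, Q): payoffs 5, 4 → best response m1.
Player C against (Bottom, P): payoffs 7, 1 → best response m1.
Player C against (Bottom, Q): payoffs 9, 0 → best response m1.
Mutual best responses: (Middle, Q, m1).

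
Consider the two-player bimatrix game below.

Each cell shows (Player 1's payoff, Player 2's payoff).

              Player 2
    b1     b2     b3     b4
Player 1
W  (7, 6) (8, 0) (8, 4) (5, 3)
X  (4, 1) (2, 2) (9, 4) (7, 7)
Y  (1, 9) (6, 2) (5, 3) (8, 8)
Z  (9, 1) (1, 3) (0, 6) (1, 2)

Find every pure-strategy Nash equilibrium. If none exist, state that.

none

Mark each player's best response to every combination of opponents' strategies; a profile where every player is best-responding is a pure Nash equilibrium.
Player 1 against b1: payoffs 7, 4, 1, 9 → best response Z.
Player 1 against b2: payoffs 8, 2, 6, 1 → best response W.
Player 1 against b3: payoffs 8, 9, 5, 0 → best response X.
Player 1 against b4: payoffs 5, 7, 8, 1 → best response Y.
Player 2 against W: payoffs 6, 0, 4, 3 → best response b1.
Player 2 against X: payoffs 1, 2, 4, 7 → best response b4.
Player 2 against Y: payoffs 9, 2, 3, 8 → best response b1.
Player 2 against Z: payoffs 1, 3, 6, 2 → best response b3.
No profile is a mutual best response for all players.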